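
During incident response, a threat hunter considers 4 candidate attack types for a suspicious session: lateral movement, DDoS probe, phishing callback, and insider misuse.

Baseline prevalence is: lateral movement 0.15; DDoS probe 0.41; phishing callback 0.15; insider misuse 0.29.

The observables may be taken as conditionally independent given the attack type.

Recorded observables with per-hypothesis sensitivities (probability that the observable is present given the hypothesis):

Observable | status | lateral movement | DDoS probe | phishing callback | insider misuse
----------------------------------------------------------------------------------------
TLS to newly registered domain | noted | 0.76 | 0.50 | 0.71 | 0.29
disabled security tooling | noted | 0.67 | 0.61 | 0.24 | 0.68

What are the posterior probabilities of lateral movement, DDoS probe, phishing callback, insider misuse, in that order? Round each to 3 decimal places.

0.269, 0.440, 0.090, 0.201

By Bayes' rule with conditional independence, the unnormalized weight for each hypothesis is prior × ∏ likelihoods:
  lateral movement: 0.15 × 0.76 × 0.67 = 0.07638
  DDoS probe: 0.41 × 0.50 × 0.61 = 0.12505
  phishing callback: 0.15 × 0.71 × 0.24 = 0.02556
  insider misuse: 0.29 × 0.29 × 0.68 = 0.057188
Marginal likelihood of the evidence = 0.28418.
P(lateral movement | evidence) = 0.07638 / 0.28418 ≈ 0.269
P(DDoS probe | evidence) = 0.12505 / 0.28418 ≈ 0.440
P(phishing callback | evidence) = 0.02556 / 0.28418 ≈ 0.090
P(insider misuse | evidence) = 0.057188 / 0.28418 ≈ 0.201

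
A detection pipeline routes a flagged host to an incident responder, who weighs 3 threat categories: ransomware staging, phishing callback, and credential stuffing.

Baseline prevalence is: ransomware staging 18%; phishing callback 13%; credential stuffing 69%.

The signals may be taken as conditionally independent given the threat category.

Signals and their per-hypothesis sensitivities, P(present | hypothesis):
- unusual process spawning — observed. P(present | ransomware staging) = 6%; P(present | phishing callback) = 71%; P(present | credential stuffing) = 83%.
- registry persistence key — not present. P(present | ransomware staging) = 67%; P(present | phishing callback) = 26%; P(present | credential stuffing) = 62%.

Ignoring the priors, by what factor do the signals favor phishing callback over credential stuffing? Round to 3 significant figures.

1.67

Take the product of per-signal likelihoods under each hypothesis (using 1 − P(present | H) for each absent signal), then divide.
  phishing callback: 0.71 × (1 − 0.26) = 0.5254
  credential stuffing: 0.83 × (1 − 0.62) = 0.3154
Bayes factor = 0.5254 / 0.3154 ≈ 1.67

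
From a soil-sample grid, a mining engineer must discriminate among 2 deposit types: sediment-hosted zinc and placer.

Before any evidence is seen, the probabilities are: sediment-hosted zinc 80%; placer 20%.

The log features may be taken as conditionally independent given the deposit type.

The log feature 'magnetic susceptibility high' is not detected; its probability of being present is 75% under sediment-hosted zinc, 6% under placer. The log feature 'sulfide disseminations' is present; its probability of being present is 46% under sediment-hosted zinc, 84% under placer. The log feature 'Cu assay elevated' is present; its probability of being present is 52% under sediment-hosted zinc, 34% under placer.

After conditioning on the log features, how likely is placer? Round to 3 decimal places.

0.529

Multiply each prior by the joint likelihood of the log feature pattern (using 1 − P(present | H) for each absent log feature):
  sediment-hosted zinc: 0.80 × (1 − 0.75) × 0.46 × 0.52 = 0.04784
  placer: 0.20 × (1 − 0.06) × 0.84 × 0.34 = 0.053693
Marginal likelihood of the evidence = 0.10153.
P(placer | evidence) = 0.053693 / 0.10153 ≈ 0.529.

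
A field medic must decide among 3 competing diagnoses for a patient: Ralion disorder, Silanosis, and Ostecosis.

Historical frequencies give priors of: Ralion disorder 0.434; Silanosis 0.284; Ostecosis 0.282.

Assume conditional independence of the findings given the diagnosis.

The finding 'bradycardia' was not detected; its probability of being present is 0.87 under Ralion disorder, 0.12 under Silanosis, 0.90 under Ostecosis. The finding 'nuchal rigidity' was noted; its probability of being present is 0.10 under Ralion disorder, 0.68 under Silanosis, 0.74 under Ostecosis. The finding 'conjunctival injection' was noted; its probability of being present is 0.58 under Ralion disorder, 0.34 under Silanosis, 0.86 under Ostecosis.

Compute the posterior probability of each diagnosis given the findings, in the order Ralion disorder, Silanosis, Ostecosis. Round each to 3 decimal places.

0.041, 0.731, 0.227

For each hypothesis, the unnormalized posterior weight is prior × product of the finding likelihoods (using 1 − P(present | H) for each absent finding):
  Ralion disorder: 0.434 × (1 − 0.87) × 0.10 × 0.58 = 0.0032724
  Silanosis: 0.284 × (1 − 0.12) × 0.68 × 0.34 = 0.057782
  Ostecosis: 0.282 × (1 − 0.90) × 0.74 × 0.86 = 0.017946
Normalizing constant Z = 0.0032724 + 0.057782 + 0.017946 = 0.079.
P(Ralion disorder | evidence) = 0.0032724 / 0.079 ≈ 0.041
P(Silanosis | evidence) = 0.057782 / 0.079 ≈ 0.731
P(Ostecosis | evidence) = 0.017946 / 0.079 ≈ 0.227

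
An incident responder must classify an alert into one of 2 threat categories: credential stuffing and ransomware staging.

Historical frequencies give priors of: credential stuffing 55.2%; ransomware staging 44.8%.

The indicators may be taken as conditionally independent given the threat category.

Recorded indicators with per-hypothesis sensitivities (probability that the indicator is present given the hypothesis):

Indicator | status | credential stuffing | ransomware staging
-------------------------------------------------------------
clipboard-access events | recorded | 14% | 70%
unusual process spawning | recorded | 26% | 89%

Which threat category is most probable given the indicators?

ransomware staging

Multiply each prior by the joint likelihood of the indicator pattern:
  credential stuffing: 0.552 × 0.14 × 0.26 = 0.020093
  ransomware staging: 0.448 × 0.70 × 0.89 = 0.2791
The unnormalized weights sum to 0.2992.
P(credential stuffing | evidence) ≈ 0.020093 / 0.2992 ≈ 0.067
P(ransomware staging | evidence) ≈ 0.2791 / 0.2992 ≈ 0.933
The largest is 0.933, so ransomware staging is most probable.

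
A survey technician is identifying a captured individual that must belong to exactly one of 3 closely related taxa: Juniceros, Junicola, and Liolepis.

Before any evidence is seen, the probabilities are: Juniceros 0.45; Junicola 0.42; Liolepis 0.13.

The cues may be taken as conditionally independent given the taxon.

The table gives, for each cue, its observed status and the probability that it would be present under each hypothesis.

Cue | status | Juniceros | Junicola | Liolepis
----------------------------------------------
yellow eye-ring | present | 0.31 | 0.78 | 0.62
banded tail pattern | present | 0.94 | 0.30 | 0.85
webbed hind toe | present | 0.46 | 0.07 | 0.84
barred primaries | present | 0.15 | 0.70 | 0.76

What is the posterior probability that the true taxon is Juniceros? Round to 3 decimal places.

Multiply each prior by the joint likelihood of the cue pattern:
  Juniceros: 0.45 × 0.31 × 0.94 × 0.46 × 0.15 = 0.009048
  Junicola: 0.42 × 0.78 × 0.30 × 0.07 × 0.70 = 0.0048157
  Liolepis: 0.13 × 0.62 × 0.85 × 0.84 × 0.76 = 0.043737
Marginal likelihood of the evidence = 0.0576.
P(Juniceros | evidence) = 0.009048 / 0.0576 ≈ 0.157.

0.157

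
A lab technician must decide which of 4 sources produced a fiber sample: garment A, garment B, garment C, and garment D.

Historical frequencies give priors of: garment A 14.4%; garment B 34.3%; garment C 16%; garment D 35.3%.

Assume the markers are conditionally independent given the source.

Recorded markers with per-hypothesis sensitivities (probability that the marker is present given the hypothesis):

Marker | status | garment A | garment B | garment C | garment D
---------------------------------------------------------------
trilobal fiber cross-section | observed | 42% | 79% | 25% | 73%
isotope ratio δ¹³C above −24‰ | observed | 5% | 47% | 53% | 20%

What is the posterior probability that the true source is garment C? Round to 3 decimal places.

0.104

By Bayes' rule with conditional independence, the unnormalized weight for each hypothesis is prior × ∏ likelihoods:
  garment A: 0.144 × 0.42 × 0.05 = 0.003024
  garment B: 0.343 × 0.79 × 0.47 = 0.12736
  garment C: 0.160 × 0.25 × 0.53 = 0.0212
  garment D: 0.353 × 0.73 × 0.20 = 0.051538
Marginal likelihood of the evidence = 0.20312.
P(garment C | evidence) = 0.0212 / 0.20312 ≈ 0.104.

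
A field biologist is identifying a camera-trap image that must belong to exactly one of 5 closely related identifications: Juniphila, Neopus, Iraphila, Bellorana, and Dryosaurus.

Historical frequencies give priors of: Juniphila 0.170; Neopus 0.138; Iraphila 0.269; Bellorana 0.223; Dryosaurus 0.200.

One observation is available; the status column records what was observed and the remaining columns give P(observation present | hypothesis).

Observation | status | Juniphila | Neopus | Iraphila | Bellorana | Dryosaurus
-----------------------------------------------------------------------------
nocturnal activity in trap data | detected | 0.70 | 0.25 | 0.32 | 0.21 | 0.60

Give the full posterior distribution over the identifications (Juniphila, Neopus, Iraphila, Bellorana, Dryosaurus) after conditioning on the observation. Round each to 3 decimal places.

For each hypothesis, the unnormalized posterior weight is prior × likelihood:
  Juniphila: 0.170 × 0.70 = 0.119
  Neopus: 0.138 × 0.25 = 0.0345
  Iraphila: 0.269 × 0.32 = 0.08608
  Bellorana: 0.223 × 0.21 = 0.04683
  Dryosaurus: 0.200 × 0.60 = 0.12
The unnormalized weights sum to 0.40641.
P(Juniphila | evidence) = 0.119 / 0.40641 ≈ 0.293
P(Neopus | evidence) = 0.0345 / 0.40641 ≈ 0.085
P(Iraphila | evidence) = 0.08608 / 0.40641 ≈ 0.212
P(Bellorana | evidence) = 0.04683 / 0.40641 ≈ 0.115
P(Dryosaurus | evidence) = 0.12 / 0.40641 ≈ 0.295

0.293, 0.085, 0.212, 0.115, 0.295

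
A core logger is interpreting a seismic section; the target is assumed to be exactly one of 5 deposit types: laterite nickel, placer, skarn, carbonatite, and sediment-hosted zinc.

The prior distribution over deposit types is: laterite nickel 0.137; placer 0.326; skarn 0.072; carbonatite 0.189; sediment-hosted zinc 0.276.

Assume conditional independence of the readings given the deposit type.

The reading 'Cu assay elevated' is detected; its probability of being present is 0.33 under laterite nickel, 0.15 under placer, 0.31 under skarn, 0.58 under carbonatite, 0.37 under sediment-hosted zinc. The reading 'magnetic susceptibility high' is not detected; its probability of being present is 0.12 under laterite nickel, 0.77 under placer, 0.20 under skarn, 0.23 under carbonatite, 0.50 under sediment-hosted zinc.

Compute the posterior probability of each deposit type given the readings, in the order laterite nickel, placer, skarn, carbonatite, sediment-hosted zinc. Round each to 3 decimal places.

0.195, 0.055, 0.087, 0.413, 0.250

Multiply each prior by the joint likelihood of the reading pattern (using 1 − P(present | H) for each absent reading):
  laterite nickel: 0.137 × 0.33 × (1 − 0.12) = 0.039785
  placer: 0.326 × 0.15 × (1 − 0.77) = 0.011247
  skarn: 0.072 × 0.31 × (1 − 0.20) = 0.017856
  carbonatite: 0.189 × 0.58 × (1 − 0.23) = 0.084407
  sediment-hosted zinc: 0.276 × 0.37 × (1 − 0.50) = 0.05106
Marginal likelihood of the evidence = 0.20436.
P(laterite nickel | evidence) = 0.039785 / 0.20436 ≈ 0.195
P(placer | evidence) = 0.011247 / 0.20436 ≈ 0.055
P(skarn | evidence) = 0.017856 / 0.20436 ≈ 0.087
P(carbonatite | evidence) = 0.084407 / 0.20436 ≈ 0.413
P(sediment-hosted zinc | evidence) = 0.05106 / 0.20436 ≈ 0.250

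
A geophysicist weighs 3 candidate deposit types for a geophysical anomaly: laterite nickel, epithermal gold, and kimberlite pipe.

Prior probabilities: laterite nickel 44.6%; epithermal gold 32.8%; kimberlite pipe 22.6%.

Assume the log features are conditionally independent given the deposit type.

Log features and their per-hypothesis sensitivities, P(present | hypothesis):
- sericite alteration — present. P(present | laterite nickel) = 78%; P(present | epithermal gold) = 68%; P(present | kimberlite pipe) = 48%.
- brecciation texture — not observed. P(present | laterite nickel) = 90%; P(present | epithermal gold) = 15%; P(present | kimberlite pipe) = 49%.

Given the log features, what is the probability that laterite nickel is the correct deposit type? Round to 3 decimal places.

For each hypothesis, the unnormalized posterior weight is prior × product of the log feature likelihoods (using 1 − P(present | H) for each absent log feature):
  laterite nickel: 0.446 × 0.78 × (1 − 0.90) = 0.034788
  epithermal gold: 0.328 × 0.68 × (1 − 0.15) = 0.18958
  kimberlite pipe: 0.226 × 0.48 × (1 − 0.49) = 0.055325
Normalizing constant Z = 0.034788 + 0.18958 + 0.055325 = 0.2797.
P(laterite nickel | evidence) = 0.034788 / 0.2797 ≈ 0.124.

0.124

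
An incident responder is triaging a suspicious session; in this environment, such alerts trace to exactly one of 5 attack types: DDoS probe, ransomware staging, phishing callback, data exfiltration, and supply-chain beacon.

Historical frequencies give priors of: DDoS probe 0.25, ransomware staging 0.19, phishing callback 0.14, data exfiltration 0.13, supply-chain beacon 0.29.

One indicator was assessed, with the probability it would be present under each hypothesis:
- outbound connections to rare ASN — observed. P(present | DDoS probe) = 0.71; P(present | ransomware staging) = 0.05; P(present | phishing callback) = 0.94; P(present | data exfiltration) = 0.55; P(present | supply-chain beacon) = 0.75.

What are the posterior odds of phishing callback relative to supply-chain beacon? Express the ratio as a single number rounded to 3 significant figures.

0.605

Posterior odds equal prior odds times the likelihood ratio; only the two competing hypotheses matter.
  phishing callback: 0.14 × 0.94 = 0.1316
  supply-chain beacon: 0.29 × 0.75 = 0.2175
Posterior odds = 0.1316 / 0.2175 ≈ 0.605.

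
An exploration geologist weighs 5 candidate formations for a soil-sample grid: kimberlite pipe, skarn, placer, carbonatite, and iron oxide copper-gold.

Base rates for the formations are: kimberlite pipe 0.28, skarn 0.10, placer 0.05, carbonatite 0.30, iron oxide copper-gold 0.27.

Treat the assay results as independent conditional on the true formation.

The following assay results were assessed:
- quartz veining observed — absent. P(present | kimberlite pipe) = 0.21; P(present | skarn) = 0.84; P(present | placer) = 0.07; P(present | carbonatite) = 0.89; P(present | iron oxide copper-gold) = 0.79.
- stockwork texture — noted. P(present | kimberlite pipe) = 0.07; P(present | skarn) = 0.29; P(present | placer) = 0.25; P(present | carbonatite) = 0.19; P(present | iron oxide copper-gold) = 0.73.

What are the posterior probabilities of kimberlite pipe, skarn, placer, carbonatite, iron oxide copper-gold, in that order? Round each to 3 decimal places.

0.195, 0.058, 0.146, 0.079, 0.521

Multiply each prior by the joint likelihood of the assay result pattern (using 1 − P(present | H) for each absent assay result):
  kimberlite pipe: 0.28 × (1 − 0.21) × 0.07 = 0.015484
  skarn: 0.10 × (1 − 0.84) × 0.29 = 0.00464
  placer: 0.05 × (1 − 0.07) × 0.25 = 0.011625
  carbonatite: 0.30 × (1 − 0.89) × 0.19 = 0.00627
  iron oxide copper-gold: 0.27 × (1 − 0.79) × 0.73 = 0.041391
Normalizing constant Z = 0.015484 + 0.00464 + 0.011625 + 0.00627 + 0.041391 = 0.07941.
P(kimberlite pipe | evidence) = 0.015484 / 0.07941 ≈ 0.195
P(skarn | evidence) = 0.00464 / 0.07941 ≈ 0.058
P(placer | evidence) = 0.011625 / 0.07941 ≈ 0.146
P(carbonatite | evidence) = 0.00627 / 0.07941 ≈ 0.079
P(iron oxide copper-gold | evidence) = 0.041391 / 0.07941 ≈ 0.521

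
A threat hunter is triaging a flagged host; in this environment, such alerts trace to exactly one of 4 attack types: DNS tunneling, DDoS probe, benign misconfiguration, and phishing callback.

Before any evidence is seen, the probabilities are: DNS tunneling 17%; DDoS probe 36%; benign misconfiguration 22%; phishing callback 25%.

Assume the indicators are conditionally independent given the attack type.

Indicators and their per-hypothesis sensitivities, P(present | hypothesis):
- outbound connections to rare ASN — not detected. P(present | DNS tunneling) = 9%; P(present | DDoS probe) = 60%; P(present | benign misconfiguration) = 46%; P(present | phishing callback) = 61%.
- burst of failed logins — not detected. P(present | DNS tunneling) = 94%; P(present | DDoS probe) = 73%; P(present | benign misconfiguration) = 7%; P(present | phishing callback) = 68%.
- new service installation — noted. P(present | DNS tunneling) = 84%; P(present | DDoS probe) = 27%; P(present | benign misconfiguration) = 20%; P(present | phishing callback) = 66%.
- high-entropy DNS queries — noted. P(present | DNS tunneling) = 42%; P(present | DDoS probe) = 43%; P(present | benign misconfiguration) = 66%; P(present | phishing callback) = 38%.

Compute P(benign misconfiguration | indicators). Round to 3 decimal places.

For each hypothesis, the unnormalized posterior weight is prior × product of the indicator likelihoods (using 1 − P(present | H) for each absent indicator):
  DNS tunneling: 0.17 × (1 − 0.09) × (1 − 0.94) × 0.84 × 0.42 = 0.0032747
  DDoS probe: 0.36 × (1 − 0.60) × (1 − 0.73) × 0.27 × 0.43 = 0.004514
  benign misconfiguration: 0.22 × (1 − 0.46) × (1 − 0.07) × 0.20 × 0.66 = 0.014584
  phishing callback: 0.25 × (1 − 0.61) × (1 − 0.68) × 0.66 × 0.38 = 0.007825
The unnormalized weights sum to 0.030198.
P(benign misconfiguration | evidence) = 0.014584 / 0.030198 ≈ 0.483.

0.483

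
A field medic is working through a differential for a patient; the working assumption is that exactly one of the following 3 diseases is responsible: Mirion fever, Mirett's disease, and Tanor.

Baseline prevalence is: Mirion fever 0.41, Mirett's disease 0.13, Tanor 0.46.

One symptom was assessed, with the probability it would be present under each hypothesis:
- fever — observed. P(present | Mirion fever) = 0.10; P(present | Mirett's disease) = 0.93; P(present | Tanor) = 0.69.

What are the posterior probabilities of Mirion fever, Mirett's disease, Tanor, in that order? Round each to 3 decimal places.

0.086, 0.252, 0.662

For each hypothesis, the unnormalized posterior weight is prior × likelihood:
  Mirion fever: 0.41 × 0.10 = 0.041
  Mirett's disease: 0.13 × 0.93 = 0.1209
  Tanor: 0.46 × 0.69 = 0.3174
Marginal likelihood of the evidence = 0.4793.
P(Mirion fever | evidence) = 0.041 / 0.4793 ≈ 0.086
P(Mirett's disease | evidence) = 0.1209 / 0.4793 ≈ 0.252
P(Tanor | evidence) = 0.3174 / 0.4793 ≈ 0.662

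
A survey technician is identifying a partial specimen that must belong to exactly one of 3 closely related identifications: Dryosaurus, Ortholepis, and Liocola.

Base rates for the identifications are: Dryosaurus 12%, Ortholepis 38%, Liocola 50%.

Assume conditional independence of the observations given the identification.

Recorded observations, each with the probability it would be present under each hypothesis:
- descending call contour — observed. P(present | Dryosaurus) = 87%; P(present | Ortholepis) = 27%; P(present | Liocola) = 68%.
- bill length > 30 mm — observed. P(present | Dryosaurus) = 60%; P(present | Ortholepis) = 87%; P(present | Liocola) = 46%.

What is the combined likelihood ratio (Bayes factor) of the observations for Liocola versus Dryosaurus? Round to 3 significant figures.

0.599

Take the product of per-observation likelihoods under each hypothesis, then divide.
  Liocola: 0.68 × 0.46 = 0.3128
  Dryosaurus: 0.87 × 0.60 = 0.522
Bayes factor = 0.3128 / 0.522 ≈ 0.599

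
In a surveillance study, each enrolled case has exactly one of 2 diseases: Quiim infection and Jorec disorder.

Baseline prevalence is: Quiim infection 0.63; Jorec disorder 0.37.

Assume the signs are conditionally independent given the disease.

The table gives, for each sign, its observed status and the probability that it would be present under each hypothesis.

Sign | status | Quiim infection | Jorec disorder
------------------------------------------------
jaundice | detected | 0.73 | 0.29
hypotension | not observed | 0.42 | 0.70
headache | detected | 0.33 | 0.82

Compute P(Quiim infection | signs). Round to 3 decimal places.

By Bayes' rule with conditional independence, the unnormalized weight for each hypothesis is prior × ∏ likelihoods (using 1 − P(present | H) for each absent sign):
  Quiim infection: 0.63 × 0.73 × (1 − 0.42) × 0.33 = 0.088025
  Jorec disorder: 0.37 × 0.29 × (1 − 0.70) × 0.82 = 0.026396
Normalizing constant Z = 0.088025 + 0.026396 = 0.11442.
P(Quiim infection | evidence) = 0.088025 / 0.11442 ≈ 0.769.

0.769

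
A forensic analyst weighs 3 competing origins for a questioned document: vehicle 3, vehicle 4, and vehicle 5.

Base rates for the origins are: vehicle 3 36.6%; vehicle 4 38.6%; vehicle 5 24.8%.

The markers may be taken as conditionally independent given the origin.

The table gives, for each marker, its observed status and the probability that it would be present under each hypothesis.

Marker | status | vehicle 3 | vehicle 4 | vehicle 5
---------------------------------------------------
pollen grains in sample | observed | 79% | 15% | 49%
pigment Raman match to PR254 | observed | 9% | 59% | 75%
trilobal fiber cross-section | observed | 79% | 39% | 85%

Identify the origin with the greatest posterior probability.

Multiply each prior by the joint likelihood of the marker pattern:
  vehicle 3: 0.366 × 0.79 × 0.09 × 0.79 = 0.020558
  vehicle 4: 0.386 × 0.15 × 0.59 × 0.39 = 0.013323
  vehicle 5: 0.248 × 0.49 × 0.75 × 0.85 = 0.077469
Marginal likelihood of the evidence = 0.11135.
P(vehicle 3 | evidence) ≈ 0.020558 / 0.11135 ≈ 0.185
P(vehicle 4 | evidence) ≈ 0.013323 / 0.11135 ≈ 0.120
P(vehicle 5 | evidence) ≈ 0.077469 / 0.11135 ≈ 0.696
The largest is 0.696, so vehicle 5 is most probable.

vehicle 5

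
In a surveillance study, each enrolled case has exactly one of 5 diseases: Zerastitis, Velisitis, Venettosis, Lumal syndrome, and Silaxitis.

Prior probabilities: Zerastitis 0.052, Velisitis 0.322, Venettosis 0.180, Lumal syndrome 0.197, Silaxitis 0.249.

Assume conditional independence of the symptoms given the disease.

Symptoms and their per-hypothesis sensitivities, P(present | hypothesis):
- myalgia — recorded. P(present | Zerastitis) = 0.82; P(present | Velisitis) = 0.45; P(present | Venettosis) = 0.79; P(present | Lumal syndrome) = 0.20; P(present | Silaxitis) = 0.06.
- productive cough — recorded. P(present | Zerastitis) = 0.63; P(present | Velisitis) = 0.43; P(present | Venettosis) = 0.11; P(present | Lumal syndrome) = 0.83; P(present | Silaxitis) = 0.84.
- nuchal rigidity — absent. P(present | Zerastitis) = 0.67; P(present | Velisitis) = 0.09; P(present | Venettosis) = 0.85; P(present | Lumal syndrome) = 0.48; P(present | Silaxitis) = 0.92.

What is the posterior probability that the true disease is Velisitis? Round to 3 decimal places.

0.660

For each hypothesis, the unnormalized posterior weight is prior × product of the symptom likelihoods (using 1 − P(present | H) for each absent symptom):
  Zerastitis: 0.052 × 0.82 × 0.63 × (1 − 0.67) = 0.0088649
  Velisitis: 0.322 × 0.45 × 0.43 × (1 − 0.09) = 0.056699
  Venettosis: 0.180 × 0.79 × 0.11 × (1 − 0.85) = 0.0023463
  Lumal syndrome: 0.197 × 0.20 × 0.83 × (1 − 0.48) = 0.017005
  Silaxitis: 0.249 × 0.06 × 0.84 × (1 − 0.92) = 0.001004
The unnormalized weights sum to 0.08592.
P(Velisitis | evidence) = 0.056699 / 0.08592 ≈ 0.660.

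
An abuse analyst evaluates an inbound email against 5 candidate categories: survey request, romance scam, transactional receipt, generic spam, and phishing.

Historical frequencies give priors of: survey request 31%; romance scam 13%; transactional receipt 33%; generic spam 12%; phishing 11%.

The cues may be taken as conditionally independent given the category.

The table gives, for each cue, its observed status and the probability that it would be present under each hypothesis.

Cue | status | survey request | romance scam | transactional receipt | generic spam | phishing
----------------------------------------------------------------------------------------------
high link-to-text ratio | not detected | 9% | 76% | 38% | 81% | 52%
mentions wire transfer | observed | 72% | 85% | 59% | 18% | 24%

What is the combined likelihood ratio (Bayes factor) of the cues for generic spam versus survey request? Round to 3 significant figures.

0.0522

Take the product of per-cue likelihoods under each hypothesis (using 1 − P(present | H) for each absent cue), then divide.
  generic spam: (1 − 0.81) × 0.18 = 0.0342
  survey request: (1 − 0.09) × 0.72 = 0.6552
Bayes factor = 0.0342 / 0.6552 ≈ 0.0522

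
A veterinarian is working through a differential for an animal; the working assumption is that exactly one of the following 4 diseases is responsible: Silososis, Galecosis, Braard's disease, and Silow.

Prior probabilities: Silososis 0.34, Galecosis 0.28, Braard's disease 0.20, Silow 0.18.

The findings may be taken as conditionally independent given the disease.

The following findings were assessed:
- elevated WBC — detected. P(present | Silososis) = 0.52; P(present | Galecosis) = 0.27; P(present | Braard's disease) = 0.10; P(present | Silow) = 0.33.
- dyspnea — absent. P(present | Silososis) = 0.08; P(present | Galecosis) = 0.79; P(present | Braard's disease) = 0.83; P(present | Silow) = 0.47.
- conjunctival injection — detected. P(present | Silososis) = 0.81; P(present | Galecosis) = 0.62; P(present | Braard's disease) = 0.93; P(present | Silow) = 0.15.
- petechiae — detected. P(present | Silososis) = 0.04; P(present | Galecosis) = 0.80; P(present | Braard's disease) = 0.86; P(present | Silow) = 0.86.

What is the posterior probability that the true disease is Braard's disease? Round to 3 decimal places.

For each hypothesis, the unnormalized posterior weight is prior × product of the finding likelihoods (using 1 − P(present | H) for each absent finding):
  Silososis: 0.34 × 0.52 × (1 − 0.08) × 0.81 × 0.04 = 0.0052701
  Galecosis: 0.28 × 0.27 × (1 − 0.79) × 0.62 × 0.80 = 0.0078745
  Braard's disease: 0.20 × 0.10 × (1 − 0.83) × 0.93 × 0.86 = 0.0027193
  Silow: 0.18 × 0.33 × (1 − 0.47) × 0.15 × 0.86 = 0.0040612
Marginal likelihood of the evidence = 0.019925.
P(Braard's disease | evidence) = 0.0027193 / 0.019925 ≈ 0.136.

0.136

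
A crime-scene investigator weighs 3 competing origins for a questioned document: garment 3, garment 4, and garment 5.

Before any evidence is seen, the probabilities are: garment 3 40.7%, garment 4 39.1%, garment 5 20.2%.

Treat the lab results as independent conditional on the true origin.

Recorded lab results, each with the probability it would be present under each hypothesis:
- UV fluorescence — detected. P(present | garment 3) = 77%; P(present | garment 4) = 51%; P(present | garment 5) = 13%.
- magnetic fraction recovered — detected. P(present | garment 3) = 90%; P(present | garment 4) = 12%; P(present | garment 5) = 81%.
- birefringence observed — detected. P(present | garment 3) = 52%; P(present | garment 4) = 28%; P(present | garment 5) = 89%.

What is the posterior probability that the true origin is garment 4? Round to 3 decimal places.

0.039

By Bayes' rule with conditional independence, the unnormalized weight for each hypothesis is prior × ∏ likelihoods:
  garment 3: 0.407 × 0.77 × 0.90 × 0.52 = 0.14667
  garment 4: 0.391 × 0.51 × 0.12 × 0.28 = 0.0067002
  garment 5: 0.202 × 0.13 × 0.81 × 0.89 = 0.018931
The unnormalized weights sum to 0.1723.
P(garment 4 | evidence) = 0.0067002 / 0.1723 ≈ 0.039.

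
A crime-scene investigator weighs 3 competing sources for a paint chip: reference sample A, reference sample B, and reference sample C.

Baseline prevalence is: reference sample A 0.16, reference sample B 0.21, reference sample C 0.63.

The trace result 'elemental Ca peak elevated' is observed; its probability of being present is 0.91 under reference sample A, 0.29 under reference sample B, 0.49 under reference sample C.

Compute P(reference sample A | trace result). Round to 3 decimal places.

0.283

By Bayes' rule, the unnormalized weight for each hypothesis is prior × likelihood:
  reference sample A: 0.16 × 0.91 = 0.1456
  reference sample B: 0.21 × 0.29 = 0.0609
  reference sample C: 0.63 × 0.49 = 0.3087
Marginal likelihood of the evidence = 0.5152.
P(reference sample A | evidence) = 0.1456 / 0.5152 ≈ 0.283.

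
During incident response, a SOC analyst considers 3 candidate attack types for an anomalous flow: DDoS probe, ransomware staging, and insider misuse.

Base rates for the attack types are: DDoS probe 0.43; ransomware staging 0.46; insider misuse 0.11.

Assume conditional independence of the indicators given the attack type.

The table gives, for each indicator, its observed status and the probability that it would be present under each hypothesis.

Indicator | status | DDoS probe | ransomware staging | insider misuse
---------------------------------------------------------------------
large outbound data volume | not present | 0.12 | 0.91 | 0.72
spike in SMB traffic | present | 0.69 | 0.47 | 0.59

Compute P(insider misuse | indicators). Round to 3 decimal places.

0.061

Multiply each prior by the joint likelihood of the indicator pattern (using 1 − P(present | H) for each absent indicator):
  DDoS probe: 0.43 × (1 − 0.12) × 0.69 = 0.2611
  ransomware staging: 0.46 × (1 − 0.91) × 0.47 = 0.019458
  insider misuse: 0.11 × (1 − 0.72) × 0.59 = 0.018172
The unnormalized weights sum to 0.29873.
P(insider misuse | evidence) = 0.018172 / 0.29873 ≈ 0.061.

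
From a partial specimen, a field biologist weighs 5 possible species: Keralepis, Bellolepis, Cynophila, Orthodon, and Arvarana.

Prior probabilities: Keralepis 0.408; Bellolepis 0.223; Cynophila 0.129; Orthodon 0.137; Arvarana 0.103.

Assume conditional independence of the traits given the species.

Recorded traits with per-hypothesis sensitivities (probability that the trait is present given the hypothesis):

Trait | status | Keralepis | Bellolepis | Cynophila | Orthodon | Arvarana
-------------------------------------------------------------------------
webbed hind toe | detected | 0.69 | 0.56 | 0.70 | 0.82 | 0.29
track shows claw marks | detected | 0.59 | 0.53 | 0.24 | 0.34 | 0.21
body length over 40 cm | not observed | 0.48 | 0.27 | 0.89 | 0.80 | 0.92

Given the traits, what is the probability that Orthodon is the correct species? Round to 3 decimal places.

Multiply each prior by the joint likelihood of the trait pattern (using 1 − P(present | H) for each absent trait):
  Keralepis: 0.408 × 0.69 × 0.59 × (1 − 0.48) = 0.08637
  Bellolepis: 0.223 × 0.56 × 0.53 × (1 − 0.27) = 0.048316
  Cynophila: 0.129 × 0.70 × 0.24 × (1 − 0.89) = 0.0023839
  Orthodon: 0.137 × 0.82 × 0.34 × (1 − 0.80) = 0.0076391
  Arvarana: 0.103 × 0.29 × 0.21 × (1 − 0.92) = 0.00050182
The unnormalized weights sum to 0.14521.
P(Orthodon | evidence) = 0.0076391 / 0.14521 ≈ 0.053.

0.053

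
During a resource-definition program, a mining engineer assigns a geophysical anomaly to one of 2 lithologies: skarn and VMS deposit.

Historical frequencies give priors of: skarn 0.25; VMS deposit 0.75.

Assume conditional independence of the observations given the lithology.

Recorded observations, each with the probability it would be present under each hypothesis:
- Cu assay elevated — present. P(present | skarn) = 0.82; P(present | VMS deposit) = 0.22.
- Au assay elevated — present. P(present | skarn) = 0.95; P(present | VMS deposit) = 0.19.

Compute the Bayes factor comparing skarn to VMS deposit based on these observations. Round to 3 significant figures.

Joint likelihood of the evidence pattern under each hypothesis:
  skarn: 0.82 × 0.95 = 0.779
  VMS deposit: 0.22 × 0.19 = 0.0418
Bayes factor = 0.779 / 0.0418 ≈ 18.6

18.6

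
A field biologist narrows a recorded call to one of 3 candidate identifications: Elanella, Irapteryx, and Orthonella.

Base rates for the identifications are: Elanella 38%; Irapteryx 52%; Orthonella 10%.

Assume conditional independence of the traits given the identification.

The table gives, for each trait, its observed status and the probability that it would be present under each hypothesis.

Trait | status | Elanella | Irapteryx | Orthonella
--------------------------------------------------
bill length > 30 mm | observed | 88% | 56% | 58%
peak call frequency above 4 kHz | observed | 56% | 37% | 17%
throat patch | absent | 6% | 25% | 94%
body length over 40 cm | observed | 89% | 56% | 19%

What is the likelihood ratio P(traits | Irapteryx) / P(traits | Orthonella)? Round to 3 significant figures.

77.4

Joint likelihood of the trait pattern under each hypothesis (using 1 − P(present | H) for each absent trait):
  Irapteryx: 0.56 × 0.37 × (1 − 0.25) × 0.56 = 0.087024
  Orthonella: 0.58 × 0.17 × (1 − 0.94) × 0.19 = 0.001124
Bayes factor = 0.087024 / 0.001124 ≈ 77.4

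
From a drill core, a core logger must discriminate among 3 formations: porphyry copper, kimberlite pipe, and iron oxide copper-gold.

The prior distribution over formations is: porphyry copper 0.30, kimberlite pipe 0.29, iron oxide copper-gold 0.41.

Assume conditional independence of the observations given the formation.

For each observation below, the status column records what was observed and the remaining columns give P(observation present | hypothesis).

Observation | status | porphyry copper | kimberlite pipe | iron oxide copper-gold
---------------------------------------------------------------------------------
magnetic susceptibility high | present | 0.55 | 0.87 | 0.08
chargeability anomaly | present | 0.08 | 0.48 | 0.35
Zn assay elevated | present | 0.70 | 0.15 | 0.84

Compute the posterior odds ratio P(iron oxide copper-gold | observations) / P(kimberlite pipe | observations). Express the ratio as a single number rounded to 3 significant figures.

0.531

Posterior odds equal prior odds times the likelihood ratio; only the two competing hypotheses matter.
  iron oxide copper-gold: 0.41 × 0.08 × 0.35 × 0.84 = 0.0096432
  kimberlite pipe: 0.29 × 0.87 × 0.48 × 0.15 = 0.018166
Odds(iron oxide copper-gold : kimberlite pipe) = 0.0096432 / 0.018166 ≈ 0.531.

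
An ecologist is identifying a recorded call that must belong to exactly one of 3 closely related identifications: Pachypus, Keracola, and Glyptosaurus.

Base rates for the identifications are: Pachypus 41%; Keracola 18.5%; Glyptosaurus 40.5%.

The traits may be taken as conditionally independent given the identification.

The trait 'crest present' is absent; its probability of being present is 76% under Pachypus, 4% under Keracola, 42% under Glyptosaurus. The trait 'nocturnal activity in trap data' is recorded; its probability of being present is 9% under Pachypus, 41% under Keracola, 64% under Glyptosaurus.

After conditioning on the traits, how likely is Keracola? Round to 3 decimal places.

Multiply each prior by the joint likelihood of the trait pattern (using 1 − P(present | H) for each absent trait):
  Pachypus: 0.410 × (1 − 0.76) × 0.09 = 0.008856
  Keracola: 0.185 × (1 − 0.04) × 0.41 = 0.072816
  Glyptosaurus: 0.405 × (1 − 0.42) × 0.64 = 0.15034
The unnormalized weights sum to 0.23201.
P(Keracola | evidence) = 0.072816 / 0.23201 ≈ 0.314.

0.314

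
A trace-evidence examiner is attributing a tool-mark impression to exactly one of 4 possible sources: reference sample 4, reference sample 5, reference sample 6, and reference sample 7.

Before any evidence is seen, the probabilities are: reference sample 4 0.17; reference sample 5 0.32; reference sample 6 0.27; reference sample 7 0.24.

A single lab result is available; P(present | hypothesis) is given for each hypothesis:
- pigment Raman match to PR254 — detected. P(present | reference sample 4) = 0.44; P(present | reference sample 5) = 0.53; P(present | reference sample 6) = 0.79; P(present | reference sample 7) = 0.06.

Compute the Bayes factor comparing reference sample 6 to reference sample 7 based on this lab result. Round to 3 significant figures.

The Bayes factor is the ratio of the two likelihoods.
  reference sample 6: 0.79
  reference sample 7: 0.06
Bayes factor = 0.79 / 0.06 ≈ 13.2

13.2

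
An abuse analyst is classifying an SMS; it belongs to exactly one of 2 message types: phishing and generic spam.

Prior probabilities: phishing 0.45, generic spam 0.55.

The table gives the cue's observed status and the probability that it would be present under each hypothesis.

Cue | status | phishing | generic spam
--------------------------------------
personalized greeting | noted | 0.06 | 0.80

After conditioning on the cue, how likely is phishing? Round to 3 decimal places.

By Bayes' rule, the unnormalized weight for each hypothesis is prior × likelihood:
  phishing: 0.45 × 0.06 = 0.027
  generic spam: 0.55 × 0.80 = 0.44
Marginal likelihood of the evidence = 0.467.
P(phishing | evidence) = 0.027 / 0.467 ≈ 0.058.

0.058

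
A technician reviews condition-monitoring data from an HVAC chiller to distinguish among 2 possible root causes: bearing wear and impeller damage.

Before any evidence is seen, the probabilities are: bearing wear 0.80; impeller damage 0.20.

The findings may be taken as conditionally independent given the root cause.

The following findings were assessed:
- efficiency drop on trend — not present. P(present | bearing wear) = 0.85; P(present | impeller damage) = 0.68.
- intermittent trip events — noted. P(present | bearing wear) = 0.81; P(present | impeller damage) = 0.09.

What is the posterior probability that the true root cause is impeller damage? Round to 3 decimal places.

By Bayes' rule with conditional independence, the unnormalized weight for each hypothesis is prior × ∏ likelihoods (using 1 − P(present | H) for each absent finding):
  bearing wear: 0.80 × (1 − 0.85) × 0.81 = 0.0972
  impeller damage: 0.20 × (1 − 0.68) × 0.09 = 0.00576
Marginal likelihood of the evidence = 0.10296.
P(impeller damage | evidence) = 0.00576 / 0.10296 ≈ 0.056.

0.056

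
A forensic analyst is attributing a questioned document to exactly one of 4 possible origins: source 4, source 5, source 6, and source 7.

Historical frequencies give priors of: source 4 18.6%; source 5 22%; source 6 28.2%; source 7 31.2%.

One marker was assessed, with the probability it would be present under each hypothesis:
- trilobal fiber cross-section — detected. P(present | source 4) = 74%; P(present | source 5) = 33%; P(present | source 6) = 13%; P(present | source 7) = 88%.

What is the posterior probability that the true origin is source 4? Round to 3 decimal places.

0.264

By Bayes' rule, the unnormalized weight for each hypothesis is prior × likelihood:
  source 4: 0.186 × 0.74 = 0.13764
  source 5: 0.220 × 0.33 = 0.0726
  source 6: 0.282 × 0.13 = 0.03666
  source 7: 0.312 × 0.88 = 0.27456
Marginal likelihood of the evidence = 0.52146.
P(source 4 | evidence) = 0.13764 / 0.52146 ≈ 0.264.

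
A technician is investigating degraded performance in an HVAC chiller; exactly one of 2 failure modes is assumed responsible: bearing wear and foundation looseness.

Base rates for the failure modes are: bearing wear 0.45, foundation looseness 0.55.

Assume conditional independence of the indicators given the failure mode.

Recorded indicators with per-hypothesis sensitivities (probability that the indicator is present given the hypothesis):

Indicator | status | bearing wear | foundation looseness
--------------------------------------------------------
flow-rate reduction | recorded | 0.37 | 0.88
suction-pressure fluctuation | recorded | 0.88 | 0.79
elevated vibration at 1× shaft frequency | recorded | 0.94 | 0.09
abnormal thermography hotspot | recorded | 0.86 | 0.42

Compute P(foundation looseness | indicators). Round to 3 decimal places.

0.109

By Bayes' rule with conditional independence, the unnormalized weight for each hypothesis is prior × ∏ likelihoods:
  bearing wear: 0.45 × 0.37 × 0.88 × 0.94 × 0.86 = 0.11845
  foundation looseness: 0.55 × 0.88 × 0.79 × 0.09 × 0.42 = 0.014453
The unnormalized weights sum to 0.1329.
P(foundation looseness | evidence) = 0.014453 / 0.1329 ≈ 0.109.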